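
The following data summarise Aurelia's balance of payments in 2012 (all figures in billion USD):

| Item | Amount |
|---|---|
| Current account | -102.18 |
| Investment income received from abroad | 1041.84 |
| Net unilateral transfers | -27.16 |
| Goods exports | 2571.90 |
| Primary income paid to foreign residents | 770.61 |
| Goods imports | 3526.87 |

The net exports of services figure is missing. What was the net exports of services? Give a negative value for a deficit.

Current account = goods balance + services balance + net primary income + net secondary income
Sum of the known components = -710.90
Net exports of services = CA - (known components) = -102.18 - (-710.90) = 608.72

608.72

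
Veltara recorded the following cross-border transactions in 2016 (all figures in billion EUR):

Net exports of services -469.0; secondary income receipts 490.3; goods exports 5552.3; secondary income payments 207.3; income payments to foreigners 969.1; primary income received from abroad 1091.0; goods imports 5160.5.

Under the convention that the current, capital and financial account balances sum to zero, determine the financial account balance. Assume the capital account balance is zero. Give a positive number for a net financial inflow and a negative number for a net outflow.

Goods balance = 5552.3 - 5160.5 = 391.8
Services balance = -469.0
Trade balance (goods + services) = 391.8 + (-469.0) = -77.2
Net primary income = 1091.0 - 969.1 = 121.9
Net secondary income = 490.3 - 207.3 = 283.0
Current account = -77.2 + 121.9 + 283.0 = 327.7
Financial account = -(327.7) = -327.7

-327.7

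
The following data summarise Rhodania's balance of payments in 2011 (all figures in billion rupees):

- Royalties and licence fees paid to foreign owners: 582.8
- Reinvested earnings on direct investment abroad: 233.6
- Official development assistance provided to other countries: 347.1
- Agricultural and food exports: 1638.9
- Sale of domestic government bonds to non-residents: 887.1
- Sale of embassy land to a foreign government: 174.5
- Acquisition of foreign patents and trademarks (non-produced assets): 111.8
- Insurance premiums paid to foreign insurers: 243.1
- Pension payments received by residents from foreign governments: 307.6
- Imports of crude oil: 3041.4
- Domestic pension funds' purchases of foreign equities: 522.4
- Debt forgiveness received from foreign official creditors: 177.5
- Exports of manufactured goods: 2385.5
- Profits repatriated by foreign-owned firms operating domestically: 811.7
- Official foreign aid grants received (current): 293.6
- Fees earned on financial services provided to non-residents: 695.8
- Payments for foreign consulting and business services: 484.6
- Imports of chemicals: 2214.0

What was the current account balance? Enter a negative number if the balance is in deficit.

Goods: -2214.0 + 2385.5 + 1638.9 - 3041.4 = -1231.0
Services: -484.6 + 695.8 - 582.8 - 243.1 = -614.7
Primary income: 233.6 - 811.7 = -578.1
Secondary income: 307.6 + 293.6 - 347.1 = 254.1
Current account = (-1231.0) + (-614.7) + (-578.1) + 254.1 = -2169.7
(Excluded from the current account — financial account: sale of domestic government bonds to non-residents 887.1, domestic pension funds' purchases of foreign equities 522.4; capital account: sale of embassy land to a foreign government 174.5, acquisition of foreign patents and trademarks (non-produced assets) 111.8, debt forgiveness received from foreign official creditors 177.5.)

-2169.7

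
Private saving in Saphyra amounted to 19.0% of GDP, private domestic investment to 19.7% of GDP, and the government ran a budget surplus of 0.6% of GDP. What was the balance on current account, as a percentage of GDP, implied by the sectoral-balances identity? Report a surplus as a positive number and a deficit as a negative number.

-0.1

By the sectoral-balances identity, CA = (S_private - I) + (T - G).
Private balance = 19.0 - 19.7 = -0.7
Government balance (T - G) = 0.6
CA = -0.7 + 0.6 = -0.1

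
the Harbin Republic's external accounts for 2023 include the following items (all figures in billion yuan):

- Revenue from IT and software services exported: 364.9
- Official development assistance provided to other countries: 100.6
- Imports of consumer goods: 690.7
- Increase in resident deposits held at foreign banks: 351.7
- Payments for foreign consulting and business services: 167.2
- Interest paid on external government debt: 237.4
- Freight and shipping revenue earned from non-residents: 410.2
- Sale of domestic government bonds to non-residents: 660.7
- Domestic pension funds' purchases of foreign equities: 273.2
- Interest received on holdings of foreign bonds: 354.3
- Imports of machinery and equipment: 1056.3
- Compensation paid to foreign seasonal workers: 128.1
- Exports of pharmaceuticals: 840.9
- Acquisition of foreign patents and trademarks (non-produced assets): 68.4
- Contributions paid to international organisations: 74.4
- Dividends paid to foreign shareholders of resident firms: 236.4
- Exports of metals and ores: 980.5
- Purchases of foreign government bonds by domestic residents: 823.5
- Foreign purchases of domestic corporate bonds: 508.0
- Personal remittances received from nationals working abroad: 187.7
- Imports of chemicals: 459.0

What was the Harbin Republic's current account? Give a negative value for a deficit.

Goods: 980.5 - 459.0 - 1056.3 - 690.7 + 840.9 = -384.6
Services: 410.2 + 364.9 - 167.2 = 607.9
Primary income: -237.4 - 128.1 + 354.3 - 236.4 = -247.6
Secondary income: 187.7 - 74.4 - 100.6 = 12.7
Current account = (-384.6) + 607.9 + (-247.6) + 12.7 = -11.6
(Excluded from the current account — financial account: increase in resident deposits held at foreign banks 351.7, sale of domestic government bonds to non-residents 660.7, domestic pension funds' purchases of foreign equities 273.2, purchases of foreign government bonds by domestic residents 823.5, foreign purchases of domestic corporate bonds 508.0; capital account: acquisition of foreign patents and trademarks (non-produced assets) 68.4.)

-11.6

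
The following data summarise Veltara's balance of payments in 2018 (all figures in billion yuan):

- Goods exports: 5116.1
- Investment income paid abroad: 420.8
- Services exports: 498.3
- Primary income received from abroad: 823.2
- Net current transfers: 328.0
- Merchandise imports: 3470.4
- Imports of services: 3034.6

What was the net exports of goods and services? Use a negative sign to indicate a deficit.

Goods balance = 5116.1 - 3470.4 = 1645.7
Services balance = 498.3 - 3034.6 = -2536.3
Trade balance (goods + services) = 1645.7 + (-2536.3) = -890.6

-890.6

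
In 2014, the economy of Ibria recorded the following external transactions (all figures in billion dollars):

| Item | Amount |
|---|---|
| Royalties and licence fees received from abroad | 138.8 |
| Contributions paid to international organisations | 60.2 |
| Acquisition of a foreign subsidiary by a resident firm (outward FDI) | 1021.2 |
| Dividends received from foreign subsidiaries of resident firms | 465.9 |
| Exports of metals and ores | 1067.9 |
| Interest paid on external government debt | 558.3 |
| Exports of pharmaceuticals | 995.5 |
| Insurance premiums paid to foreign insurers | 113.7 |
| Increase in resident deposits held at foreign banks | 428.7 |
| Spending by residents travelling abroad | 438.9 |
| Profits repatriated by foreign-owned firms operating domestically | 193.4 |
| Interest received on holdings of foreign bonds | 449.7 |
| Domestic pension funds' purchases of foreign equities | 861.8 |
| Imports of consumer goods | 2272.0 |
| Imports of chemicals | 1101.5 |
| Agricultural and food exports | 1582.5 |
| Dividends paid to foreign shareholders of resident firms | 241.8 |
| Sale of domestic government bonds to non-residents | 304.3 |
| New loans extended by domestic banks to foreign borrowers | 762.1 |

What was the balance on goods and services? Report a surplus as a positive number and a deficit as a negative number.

Goods: 995.5 - 2272.0 - 1101.5 + 1067.9 + 1582.5 = 272.4
Services: 138.8 - 113.7 - 438.9 = -413.8
Trade balance = 272.4 + (-413.8) = -141.4
(Excluded from the trade balance — secondary income: contributions paid to international organisations 60.2; financial account: acquisition of a foreign subsidiary by a resident firm (outward FDI) 1021.2, increase in resident deposits held at foreign banks 428.7, domestic pension funds' purchases of foreign equities 861.8, sale of domestic government bonds to non-residents 304.3, new loans extended by domestic banks to foreign borrowers 762.1; primary income: dividends received from foreign subsidiaries of resident firms 465.9, interest paid on external government debt 558.3, profits repatriated by foreign-owned firms operating domestically 193.4, interest received on holdings of foreign bonds 449.7, dividends paid to foreign shareholders of resident firms 241.8.)

-141.4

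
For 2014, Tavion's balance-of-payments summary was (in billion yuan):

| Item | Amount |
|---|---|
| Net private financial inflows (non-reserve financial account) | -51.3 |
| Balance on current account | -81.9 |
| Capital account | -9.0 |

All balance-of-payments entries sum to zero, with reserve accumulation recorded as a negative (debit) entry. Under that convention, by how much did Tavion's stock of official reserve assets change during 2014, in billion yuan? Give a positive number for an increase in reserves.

-142.2

Official reserve transactions balance = -((-81.9) + (-9.0) + (-51.3)) = 142.2
An accumulation of reserves is recorded as a debit (negative entry), so the change in the stock of reserves is the negative of that balance.
Change in official reserves = -(142.2) = -142.2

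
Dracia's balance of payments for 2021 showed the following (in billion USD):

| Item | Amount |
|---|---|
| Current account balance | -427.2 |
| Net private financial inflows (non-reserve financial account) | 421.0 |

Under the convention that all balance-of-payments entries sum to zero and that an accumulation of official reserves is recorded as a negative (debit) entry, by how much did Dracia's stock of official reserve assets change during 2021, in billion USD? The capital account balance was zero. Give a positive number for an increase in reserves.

-6.2

Official reserve transactions balance = -((-427.2) + 421.0) = 6.2
An accumulation of reserves is recorded as a debit (negative entry), so the change in the stock of reserves is the negative of that balance.
Change in official reserves = -(6.2) = -6.2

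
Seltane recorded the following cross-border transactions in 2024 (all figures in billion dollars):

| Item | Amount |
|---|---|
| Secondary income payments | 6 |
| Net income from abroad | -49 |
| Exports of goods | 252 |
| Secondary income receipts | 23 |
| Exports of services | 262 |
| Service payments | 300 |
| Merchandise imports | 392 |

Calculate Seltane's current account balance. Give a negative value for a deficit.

Goods balance = 252 - 392 = -140
Services balance = 262 - 300 = -38
Trade balance (goods + services) = -140 + (-38) = -178
Net primary income = -49
Net secondary income = 23 - 6 = 17
Current account = -178 + (-49) + 17 = -210

-210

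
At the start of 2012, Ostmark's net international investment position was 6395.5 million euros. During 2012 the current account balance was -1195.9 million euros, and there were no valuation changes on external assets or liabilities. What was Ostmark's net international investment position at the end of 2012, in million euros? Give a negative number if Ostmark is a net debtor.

With no valuation effects, change in NIIP = current account = -1195.9
End-of-year NIIP = 6395.5 + (-1195.9) = 5199.6

5199.6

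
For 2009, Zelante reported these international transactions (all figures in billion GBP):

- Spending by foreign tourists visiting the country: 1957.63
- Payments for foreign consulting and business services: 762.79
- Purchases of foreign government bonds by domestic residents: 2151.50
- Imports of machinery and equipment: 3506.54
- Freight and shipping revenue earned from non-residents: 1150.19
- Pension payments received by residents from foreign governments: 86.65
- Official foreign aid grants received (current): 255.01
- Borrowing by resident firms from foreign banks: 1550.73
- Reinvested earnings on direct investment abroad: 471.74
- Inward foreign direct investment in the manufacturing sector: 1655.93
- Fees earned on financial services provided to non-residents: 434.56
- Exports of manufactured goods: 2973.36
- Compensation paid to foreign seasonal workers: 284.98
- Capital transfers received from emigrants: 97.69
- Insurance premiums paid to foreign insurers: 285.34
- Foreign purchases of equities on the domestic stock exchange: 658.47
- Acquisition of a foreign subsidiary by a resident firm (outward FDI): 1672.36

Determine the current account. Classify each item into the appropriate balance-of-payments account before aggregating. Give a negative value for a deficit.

Goods: 2973.36 - 3506.54 = -533.18
Services: 1957.63 - 762.79 + 434.56 + 1150.19 - 285.34 = 2494.25
Primary income: -284.98 + 471.74 = 186.76
Secondary income: 86.65 + 255.01 = 341.66
Current account = (-533.18) + 2494.25 + 186.76 + 341.66 = 2489.49
(Excluded from the current account — financial account: purchases of foreign government bonds by domestic residents 2151.50, borrowing by resident firms from foreign banks 1550.73, inward foreign direct investment in the manufacturing sector 1655.93, foreign purchases of equities on the domestic stock exchange 658.47, acquisition of a foreign subsidiary by a resident firm (outward FDI) 1672.36; capital account: capital transfers received from emigrants 97.69.)

2489.49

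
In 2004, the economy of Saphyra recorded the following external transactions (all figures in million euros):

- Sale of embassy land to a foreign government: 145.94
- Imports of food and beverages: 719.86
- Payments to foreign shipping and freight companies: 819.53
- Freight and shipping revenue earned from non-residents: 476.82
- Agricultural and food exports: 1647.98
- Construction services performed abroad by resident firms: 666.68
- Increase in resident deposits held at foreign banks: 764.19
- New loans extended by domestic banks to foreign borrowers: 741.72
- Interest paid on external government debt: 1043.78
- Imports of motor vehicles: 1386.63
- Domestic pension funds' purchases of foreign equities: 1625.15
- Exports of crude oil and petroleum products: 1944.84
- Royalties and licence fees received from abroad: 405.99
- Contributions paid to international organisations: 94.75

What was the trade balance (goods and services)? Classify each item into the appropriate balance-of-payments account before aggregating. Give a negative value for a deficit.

2216.29

Goods: -719.86 - 1386.63 + 1944.84 + 1647.98 = 1486.33
Services: 666.68 + 405.99 - 819.53 + 476.82 = 729.96
Trade balance = 1486.33 + 729.96 = 2216.29
(Excluded from the trade balance — capital account: sale of embassy land to a foreign government 145.94; financial account: increase in resident deposits held at foreign banks 764.19, new loans extended by domestic banks to foreign borrowers 741.72, domestic pension funds' purchases of foreign equities 1625.15; primary income: interest paid on external government debt 1043.78; secondary income: contributions paid to international organisations 94.75.)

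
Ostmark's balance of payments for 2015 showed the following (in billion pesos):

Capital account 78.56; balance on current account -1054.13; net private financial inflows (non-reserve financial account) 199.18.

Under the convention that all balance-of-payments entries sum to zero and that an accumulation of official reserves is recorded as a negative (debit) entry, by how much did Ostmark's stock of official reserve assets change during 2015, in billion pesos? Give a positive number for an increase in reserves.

Official reserve transactions balance = -((-1054.13) + 78.56 + 199.18) = 776.39
An accumulation of reserves is recorded as a debit (negative entry), so the change in the stock of reserves is the negative of that balance.
Change in official reserves = -(776.39) = -776.39

-776.39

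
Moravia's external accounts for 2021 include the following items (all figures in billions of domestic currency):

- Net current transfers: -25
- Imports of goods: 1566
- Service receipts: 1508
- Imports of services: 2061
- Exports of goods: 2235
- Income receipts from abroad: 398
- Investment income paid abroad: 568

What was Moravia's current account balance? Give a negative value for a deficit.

-79

Goods balance = 2235 - 1566 = 669
Services balance = 1508 - 2061 = -553
Trade balance (goods + services) = 669 + (-553) = 116
Net primary income = 398 - 568 = -170
Net secondary income = -25
Current account = 116 + (-170) + (-25) = -79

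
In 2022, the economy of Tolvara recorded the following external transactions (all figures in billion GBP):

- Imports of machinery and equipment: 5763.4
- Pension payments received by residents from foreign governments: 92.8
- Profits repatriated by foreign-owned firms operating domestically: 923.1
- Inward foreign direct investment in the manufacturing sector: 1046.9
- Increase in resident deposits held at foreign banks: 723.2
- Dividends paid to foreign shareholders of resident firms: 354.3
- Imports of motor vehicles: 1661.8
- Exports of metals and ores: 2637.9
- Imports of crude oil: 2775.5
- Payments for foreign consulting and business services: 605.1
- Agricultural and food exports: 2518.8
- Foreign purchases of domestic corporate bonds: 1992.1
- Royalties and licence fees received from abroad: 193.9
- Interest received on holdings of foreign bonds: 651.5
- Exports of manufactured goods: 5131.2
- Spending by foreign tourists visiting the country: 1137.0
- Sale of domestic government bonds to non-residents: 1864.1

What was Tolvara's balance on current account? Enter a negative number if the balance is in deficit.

Goods: -2775.5 + 2637.9 - 5763.4 + 2518.8 - 1661.8 + 5131.2 = 87.2
Services: 1137.0 - 605.1 + 193.9 = 725.8
Primary income: -923.1 + 651.5 - 354.3 = -625.9
Secondary income: 92.8
Current account = 87.2 + 725.8 + (-625.9) + 92.8 = 279.9
(Excluded from the current account — financial account: inward foreign direct investment in the manufacturing sector 1046.9, increase in resident deposits held at foreign banks 723.2, foreign purchases of domestic corporate bonds 1992.1, sale of domestic government bonds to non-residents 1864.1.)

279.9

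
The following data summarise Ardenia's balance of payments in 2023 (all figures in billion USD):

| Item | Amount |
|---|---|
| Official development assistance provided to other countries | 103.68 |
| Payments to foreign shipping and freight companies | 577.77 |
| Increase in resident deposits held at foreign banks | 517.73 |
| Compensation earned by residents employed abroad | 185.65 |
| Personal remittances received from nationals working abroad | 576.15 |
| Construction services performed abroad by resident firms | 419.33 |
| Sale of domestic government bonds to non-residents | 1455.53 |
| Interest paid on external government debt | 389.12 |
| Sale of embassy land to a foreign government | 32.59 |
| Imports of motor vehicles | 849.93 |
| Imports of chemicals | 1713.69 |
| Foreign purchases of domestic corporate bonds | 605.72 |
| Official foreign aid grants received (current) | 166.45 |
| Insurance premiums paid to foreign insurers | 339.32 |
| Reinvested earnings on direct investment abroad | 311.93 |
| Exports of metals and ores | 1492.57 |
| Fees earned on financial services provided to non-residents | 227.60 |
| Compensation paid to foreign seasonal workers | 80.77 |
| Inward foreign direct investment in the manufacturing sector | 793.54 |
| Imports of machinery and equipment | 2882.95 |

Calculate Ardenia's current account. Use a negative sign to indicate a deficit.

Goods: -849.93 - 2882.95 + 1492.57 - 1713.69 = -3954.00
Services: 227.60 - 339.32 - 577.77 + 419.33 = -270.16
Primary income: 185.65 - 389.12 + 311.93 - 80.77 = 27.69
Secondary income: 576.15 + 166.45 - 103.68 = 638.92
Current account = (-3954.00) + (-270.16) + 27.69 + 638.92 = -3557.55
(Excluded from the current account — financial account: increase in resident deposits held at foreign banks 517.73, sale of domestic government bonds to non-residents 1455.53, foreign purchases of domestic corporate bonds 605.72, inward foreign direct investment in the manufacturing sector 793.54; capital account: sale of embassy land to a foreign government 32.59.)

-3557.55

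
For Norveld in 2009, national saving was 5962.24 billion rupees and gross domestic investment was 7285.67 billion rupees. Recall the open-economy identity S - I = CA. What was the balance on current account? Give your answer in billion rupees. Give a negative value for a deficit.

S - I = CA (net lending to the rest of the world).
CA = S - I = 5962.24 - 7285.67 = -1323.43

-1323.43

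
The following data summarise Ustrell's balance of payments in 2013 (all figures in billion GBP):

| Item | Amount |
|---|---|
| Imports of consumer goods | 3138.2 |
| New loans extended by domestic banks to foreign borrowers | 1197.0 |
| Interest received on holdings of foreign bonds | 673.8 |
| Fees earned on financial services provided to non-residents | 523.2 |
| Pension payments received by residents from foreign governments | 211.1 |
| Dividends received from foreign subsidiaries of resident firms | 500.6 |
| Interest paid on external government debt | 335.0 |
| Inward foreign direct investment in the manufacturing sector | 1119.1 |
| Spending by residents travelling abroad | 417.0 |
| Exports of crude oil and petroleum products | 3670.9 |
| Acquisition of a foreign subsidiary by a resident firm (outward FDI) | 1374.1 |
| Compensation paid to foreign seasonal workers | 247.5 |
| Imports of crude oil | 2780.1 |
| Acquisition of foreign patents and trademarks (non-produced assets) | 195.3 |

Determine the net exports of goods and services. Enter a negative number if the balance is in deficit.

Goods: -3138.2 - 2780.1 + 3670.9 = -2247.4
Services: 523.2 - 417.0 = 106.2
Trade balance = -2247.4 + 106.2 = -2141.2
(Excluded from the trade balance — financial account: new loans extended by domestic banks to foreign borrowers 1197.0, inward foreign direct investment in the manufacturing sector 1119.1, acquisition of a foreign subsidiary by a resident firm (outward FDI) 1374.1; primary income: interest received on holdings of foreign bonds 673.8, dividends received from foreign subsidiaries of resident firms 500.6, interest paid on external government debt 335.0, compensation paid to foreign seasonal workers 247.5; secondary income: pension payments received by residents from foreign governments 211.1; capital account: acquisition of foreign patents and trademarks (non-produced assets) 195.3.)

-2141.2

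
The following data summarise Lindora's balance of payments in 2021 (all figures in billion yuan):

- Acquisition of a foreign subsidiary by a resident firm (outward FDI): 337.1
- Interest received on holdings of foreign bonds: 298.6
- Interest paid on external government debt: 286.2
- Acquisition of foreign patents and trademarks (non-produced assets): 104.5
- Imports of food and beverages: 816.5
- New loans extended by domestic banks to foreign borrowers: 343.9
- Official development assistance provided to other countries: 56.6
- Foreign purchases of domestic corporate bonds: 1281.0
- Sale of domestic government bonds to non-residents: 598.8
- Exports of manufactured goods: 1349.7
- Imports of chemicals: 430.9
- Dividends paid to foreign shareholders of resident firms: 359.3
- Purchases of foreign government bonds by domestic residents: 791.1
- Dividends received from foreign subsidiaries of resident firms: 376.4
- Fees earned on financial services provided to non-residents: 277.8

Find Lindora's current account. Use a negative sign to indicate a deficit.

Goods: -816.5 - 430.9 + 1349.7 = 102.3
Services: 277.8
Primary income: -359.3 + 376.4 + 298.6 - 286.2 = 29.5
Secondary income: -56.6
Current account = 102.3 + 277.8 + 29.5 + (-56.6) = 353.0
(Excluded from the current account — financial account: acquisition of a foreign subsidiary by a resident firm (outward FDI) 337.1, new loans extended by domestic banks to foreign borrowers 343.9, foreign purchases of domestic corporate bonds 1281.0, sale of domestic government bonds to non-residents 598.8, purchases of foreign government bonds by domestic residents 791.1; capital account: acquisition of foreign patents and trademarks (non-produced assets) 104.5.)

353.0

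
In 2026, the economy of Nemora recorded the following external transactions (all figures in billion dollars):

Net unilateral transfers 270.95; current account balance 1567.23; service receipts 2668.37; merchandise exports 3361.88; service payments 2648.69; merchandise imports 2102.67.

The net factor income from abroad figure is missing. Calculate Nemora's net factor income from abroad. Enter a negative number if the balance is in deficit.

17.39

Current account = goods balance + services balance + net primary income + net secondary income
Sum of the known components = 1549.84
Net factor income from abroad = CA - (known components) = 1567.23 - 1549.84 = 17.39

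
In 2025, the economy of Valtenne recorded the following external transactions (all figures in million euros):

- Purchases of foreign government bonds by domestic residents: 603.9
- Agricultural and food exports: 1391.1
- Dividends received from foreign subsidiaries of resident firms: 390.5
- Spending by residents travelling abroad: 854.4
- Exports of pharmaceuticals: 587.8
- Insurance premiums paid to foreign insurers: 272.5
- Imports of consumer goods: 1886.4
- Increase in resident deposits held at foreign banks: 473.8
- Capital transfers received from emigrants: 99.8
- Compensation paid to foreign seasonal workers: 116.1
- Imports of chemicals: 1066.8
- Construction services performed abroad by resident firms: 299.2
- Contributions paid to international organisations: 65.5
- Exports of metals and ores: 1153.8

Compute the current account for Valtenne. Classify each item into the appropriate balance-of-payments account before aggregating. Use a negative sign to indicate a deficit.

Goods: 1153.8 - 1066.8 + 587.8 - 1886.4 + 1391.1 = 179.5
Services: -854.4 - 272.5 + 299.2 = -827.7
Primary income: -116.1 + 390.5 = 274.4
Secondary income: -65.5
Current account = 179.5 + (-827.7) + 274.4 + (-65.5) = -439.3
(Excluded from the current account — financial account: purchases of foreign government bonds by domestic residents 603.9, increase in resident deposits held at foreign banks 473.8; capital account: capital transfers received from emigrants 99.8.)

-439.3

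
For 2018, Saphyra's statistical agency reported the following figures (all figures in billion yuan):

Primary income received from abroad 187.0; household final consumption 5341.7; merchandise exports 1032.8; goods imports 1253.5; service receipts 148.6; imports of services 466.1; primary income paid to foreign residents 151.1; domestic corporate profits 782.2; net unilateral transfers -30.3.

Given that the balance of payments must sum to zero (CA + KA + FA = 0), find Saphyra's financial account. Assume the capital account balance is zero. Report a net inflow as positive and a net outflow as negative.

Goods balance = 1032.8 - 1253.5 = -220.7
Services balance = 148.6 - 466.1 = -317.5
Trade balance (goods + services) = -220.7 + (-317.5) = -538.2
Net primary income = 187.0 - 151.1 = 35.9
Net secondary income = -30.3
Current account = -538.2 + 35.9 + (-30.3) = -532.6
Financial account = -(-532.6) = 532.6

532.6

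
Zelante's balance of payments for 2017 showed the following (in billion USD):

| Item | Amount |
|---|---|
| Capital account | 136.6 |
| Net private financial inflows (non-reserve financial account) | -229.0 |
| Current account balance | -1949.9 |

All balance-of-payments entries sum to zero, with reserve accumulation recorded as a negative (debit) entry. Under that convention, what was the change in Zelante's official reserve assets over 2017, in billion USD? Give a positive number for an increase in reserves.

-2042.3

Official reserve transactions balance = -((-1949.9) + 136.6 + (-229.0)) = 2042.3
An accumulation of reserves is recorded as a debit (negative entry), so the change in the stock of reserves is the negative of that balance.
Change in official reserves = -(2042.3) = -2042.3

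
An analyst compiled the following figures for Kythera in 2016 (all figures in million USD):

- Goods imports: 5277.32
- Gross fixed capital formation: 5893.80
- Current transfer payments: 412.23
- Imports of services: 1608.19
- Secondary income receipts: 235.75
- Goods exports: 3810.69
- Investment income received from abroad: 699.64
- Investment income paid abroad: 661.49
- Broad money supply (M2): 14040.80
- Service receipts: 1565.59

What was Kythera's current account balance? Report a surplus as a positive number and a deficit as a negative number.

Goods balance = 3810.69 - 5277.32 = -1466.63
Services balance = 1565.59 - 1608.19 = -42.60
Trade balance (goods + services) = -1466.63 + (-42.60) = -1509.23
Net primary income = 699.64 - 661.49 = 38.15
Net secondary income = 235.75 - 412.23 = -176.48
Current account = -1509.23 + 38.15 + (-176.48) = -1647.56

-1647.56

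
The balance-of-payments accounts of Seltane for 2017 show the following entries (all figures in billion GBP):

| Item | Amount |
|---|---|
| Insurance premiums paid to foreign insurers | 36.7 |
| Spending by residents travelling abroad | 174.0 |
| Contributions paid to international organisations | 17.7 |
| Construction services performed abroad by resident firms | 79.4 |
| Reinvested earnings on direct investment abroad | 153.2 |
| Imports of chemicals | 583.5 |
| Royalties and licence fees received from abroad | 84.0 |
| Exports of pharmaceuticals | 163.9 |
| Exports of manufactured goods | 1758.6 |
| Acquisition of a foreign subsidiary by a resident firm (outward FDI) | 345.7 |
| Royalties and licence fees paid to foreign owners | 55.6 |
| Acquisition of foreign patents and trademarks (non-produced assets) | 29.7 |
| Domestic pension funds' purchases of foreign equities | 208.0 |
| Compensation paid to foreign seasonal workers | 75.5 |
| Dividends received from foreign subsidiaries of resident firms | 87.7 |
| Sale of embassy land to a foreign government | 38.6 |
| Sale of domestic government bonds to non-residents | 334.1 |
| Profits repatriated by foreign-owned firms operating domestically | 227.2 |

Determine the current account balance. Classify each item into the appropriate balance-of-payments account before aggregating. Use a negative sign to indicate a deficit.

Goods: 1758.6 + 163.9 - 583.5 = 1339.0
Services: -55.6 + 79.4 - 174.0 - 36.7 + 84.0 = -102.9
Primary income: -227.2 + 153.2 - 75.5 + 87.7 = -61.8
Secondary income: -17.7
Current account = 1339.0 + (-102.9) + (-61.8) + (-17.7) = 1156.6
(Excluded from the current account — financial account: acquisition of a foreign subsidiary by a resident firm (outward FDI) 345.7, domestic pension funds' purchases of foreign equities 208.0, sale of domestic government bonds to non-residents 334.1; capital account: acquisition of foreign patents and trademarks (non-produced assets) 29.7, sale of embassy land to a foreign government 38.6.)

1156.6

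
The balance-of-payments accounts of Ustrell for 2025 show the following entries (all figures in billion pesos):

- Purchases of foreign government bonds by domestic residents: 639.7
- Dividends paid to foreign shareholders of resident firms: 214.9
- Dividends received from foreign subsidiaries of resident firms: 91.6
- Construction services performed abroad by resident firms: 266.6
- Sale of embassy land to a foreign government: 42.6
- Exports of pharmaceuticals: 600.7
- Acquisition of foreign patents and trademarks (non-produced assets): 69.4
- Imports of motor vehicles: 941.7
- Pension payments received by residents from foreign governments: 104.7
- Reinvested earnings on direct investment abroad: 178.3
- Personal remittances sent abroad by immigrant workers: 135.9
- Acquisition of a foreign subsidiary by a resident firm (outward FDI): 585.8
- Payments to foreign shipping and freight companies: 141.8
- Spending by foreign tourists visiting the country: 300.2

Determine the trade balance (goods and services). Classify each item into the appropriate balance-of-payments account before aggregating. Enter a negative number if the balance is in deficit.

84.0

Goods: -941.7 + 600.7 = -341.0
Services: 266.6 - 141.8 + 300.2 = 425.0
Trade balance = -341.0 + 425.0 = 84.0
(Excluded from the trade balance — financial account: purchases of foreign government bonds by domestic residents 639.7, acquisition of a foreign subsidiary by a resident firm (outward FDI) 585.8; primary income: dividends paid to foreign shareholders of resident firms 214.9, dividends received from foreign subsidiaries of resident firms 91.6, reinvested earnings on direct investment abroad 178.3; capital account: sale of embassy land to a foreign government 42.6, acquisition of foreign patents and trademarks (non-produced assets) 69.4; secondary income: pension payments received by residents from foreign governments 104.7, personal remittances sent abroad by immigrant workers 135.9.)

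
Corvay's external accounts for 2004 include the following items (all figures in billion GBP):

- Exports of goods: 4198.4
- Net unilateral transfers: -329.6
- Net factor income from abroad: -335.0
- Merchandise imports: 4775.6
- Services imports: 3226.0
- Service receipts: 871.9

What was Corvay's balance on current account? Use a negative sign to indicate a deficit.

-3595.9

Goods balance = 4198.4 - 4775.6 = -577.2
Services balance = 871.9 - 3226.0 = -2354.1
Trade balance (goods + services) = -577.2 + (-2354.1) = -2931.3
Net primary income = -335.0
Net secondary income = -329.6
Current account = -2931.3 + (-335.0) + (-329.6) = -3595.9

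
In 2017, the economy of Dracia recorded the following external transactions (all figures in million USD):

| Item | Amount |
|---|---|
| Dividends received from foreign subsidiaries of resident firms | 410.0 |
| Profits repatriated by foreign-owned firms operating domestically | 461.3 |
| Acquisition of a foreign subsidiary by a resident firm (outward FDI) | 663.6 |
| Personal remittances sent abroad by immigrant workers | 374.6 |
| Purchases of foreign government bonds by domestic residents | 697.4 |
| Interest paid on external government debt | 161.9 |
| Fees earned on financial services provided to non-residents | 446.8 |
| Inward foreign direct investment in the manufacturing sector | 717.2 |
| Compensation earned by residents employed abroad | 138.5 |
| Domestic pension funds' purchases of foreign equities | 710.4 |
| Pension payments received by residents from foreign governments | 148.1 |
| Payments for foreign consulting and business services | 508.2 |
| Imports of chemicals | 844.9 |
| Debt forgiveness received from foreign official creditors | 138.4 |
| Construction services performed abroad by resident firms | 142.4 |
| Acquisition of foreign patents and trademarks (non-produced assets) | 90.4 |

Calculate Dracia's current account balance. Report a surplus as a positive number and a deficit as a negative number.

-1065.1

Goods: -844.9
Services: 446.8 - 508.2 + 142.4 = 81.0
Primary income: -161.9 + 138.5 + 410.0 - 461.3 = -74.7
Secondary income: 148.1 - 374.6 = -226.5
Current account = (-844.9) + 81.0 + (-74.7) + (-226.5) = -1065.1
(Excluded from the current account — financial account: acquisition of a foreign subsidiary by a resident firm (outward FDI) 663.6, purchases of foreign government bonds by domestic residents 697.4, inward foreign direct investment in the manufacturing sector 717.2, domestic pension funds' purchases of foreign equities 710.4; capital account: debt forgiveness received from foreign official creditors 138.4, acquisition of foreign patents and trademarks (non-produced assets) 90.4.)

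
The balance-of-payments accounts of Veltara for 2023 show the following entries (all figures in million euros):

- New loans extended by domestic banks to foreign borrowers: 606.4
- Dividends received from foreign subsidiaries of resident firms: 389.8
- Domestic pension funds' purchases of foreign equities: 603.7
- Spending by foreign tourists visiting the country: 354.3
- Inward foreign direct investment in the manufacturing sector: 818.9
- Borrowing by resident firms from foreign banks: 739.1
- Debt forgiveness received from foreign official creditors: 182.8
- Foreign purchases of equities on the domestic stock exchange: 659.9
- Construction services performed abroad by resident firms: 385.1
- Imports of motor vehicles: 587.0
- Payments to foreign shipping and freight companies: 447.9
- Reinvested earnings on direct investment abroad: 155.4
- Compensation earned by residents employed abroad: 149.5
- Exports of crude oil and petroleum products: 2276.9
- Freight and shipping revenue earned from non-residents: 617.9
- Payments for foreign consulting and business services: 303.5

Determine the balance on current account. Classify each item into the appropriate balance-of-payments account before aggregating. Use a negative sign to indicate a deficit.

Goods: -587.0 + 2276.9 = 1689.9
Services: 354.3 - 303.5 + 617.9 - 447.9 + 385.1 = 605.9
Primary income: 155.4 + 389.8 + 149.5 = 694.7
Current account = 1689.9 + 605.9 + 694.7 = 2990.5
(Excluded from the current account — financial account: new loans extended by domestic banks to foreign borrowers 606.4, domestic pension funds' purchases of foreign equities 603.7, inward foreign direct investment in the manufacturing sector 818.9, borrowing by resident firms from foreign banks 739.1, foreign purchases of equities on the domestic stock exchange 659.9; capital account: debt forgiveness received from foreign official creditors 182.8.)

2990.5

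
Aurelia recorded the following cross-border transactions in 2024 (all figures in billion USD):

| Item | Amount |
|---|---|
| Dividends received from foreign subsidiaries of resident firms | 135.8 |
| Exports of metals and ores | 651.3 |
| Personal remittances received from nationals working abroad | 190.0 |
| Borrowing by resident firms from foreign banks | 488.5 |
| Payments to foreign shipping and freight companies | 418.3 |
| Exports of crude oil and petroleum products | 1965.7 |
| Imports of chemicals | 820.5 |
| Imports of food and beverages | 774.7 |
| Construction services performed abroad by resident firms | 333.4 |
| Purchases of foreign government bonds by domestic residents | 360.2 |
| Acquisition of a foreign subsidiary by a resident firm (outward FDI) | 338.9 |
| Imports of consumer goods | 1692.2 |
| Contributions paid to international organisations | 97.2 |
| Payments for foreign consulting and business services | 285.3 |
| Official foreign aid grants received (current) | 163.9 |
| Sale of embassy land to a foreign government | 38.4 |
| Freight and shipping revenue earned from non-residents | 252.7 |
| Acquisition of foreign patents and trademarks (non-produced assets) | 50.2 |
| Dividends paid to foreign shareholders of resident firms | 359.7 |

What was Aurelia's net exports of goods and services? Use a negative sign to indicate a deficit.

-787.9

Goods: 1965.7 - 774.7 - 1692.2 + 651.3 - 820.5 = -670.4
Services: -418.3 + 252.7 - 285.3 + 333.4 = -117.5
Trade balance = -670.4 + (-117.5) = -787.9
(Excluded from the trade balance — primary income: dividends received from foreign subsidiaries of resident firms 135.8, dividends paid to foreign shareholders of resident firms 359.7; secondary income: personal remittances received from nationals working abroad 190.0, contributions paid to international organisations 97.2, official foreign aid grants received (current) 163.9; financial account: borrowing by resident firms from foreign banks 488.5, purchases of foreign government bonds by domestic residents 360.2, acquisition of a foreign subsidiary by a resident firm (outward FDI) 338.9; capital account: sale of embassy land to a foreign government 38.4, acquisition of foreign patents and trademarks (non-produced assets) 50.2.)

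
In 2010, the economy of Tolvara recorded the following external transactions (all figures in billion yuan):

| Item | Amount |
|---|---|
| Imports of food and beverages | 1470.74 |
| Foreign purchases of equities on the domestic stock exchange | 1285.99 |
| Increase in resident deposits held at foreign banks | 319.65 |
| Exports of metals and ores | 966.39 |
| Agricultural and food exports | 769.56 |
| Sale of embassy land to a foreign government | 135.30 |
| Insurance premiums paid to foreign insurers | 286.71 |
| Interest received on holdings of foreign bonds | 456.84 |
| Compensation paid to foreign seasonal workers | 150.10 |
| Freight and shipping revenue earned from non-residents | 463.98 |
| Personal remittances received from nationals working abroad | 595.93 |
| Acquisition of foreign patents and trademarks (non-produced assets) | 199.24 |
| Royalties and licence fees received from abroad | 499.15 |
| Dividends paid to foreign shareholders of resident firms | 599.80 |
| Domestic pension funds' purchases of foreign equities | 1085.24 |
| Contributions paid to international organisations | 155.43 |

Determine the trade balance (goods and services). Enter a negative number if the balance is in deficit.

941.63

Goods: 966.39 - 1470.74 + 769.56 = 265.21
Services: 499.15 + 463.98 - 286.71 = 676.42
Trade balance = 265.21 + 676.42 = 941.63
(Excluded from the trade balance — financial account: foreign purchases of equities on the domestic stock exchange 1285.99, increase in resident deposits held at foreign banks 319.65, domestic pension funds' purchases of foreign equities 1085.24; capital account: sale of embassy land to a foreign government 135.30, acquisition of foreign patents and trademarks (non-produced assets) 199.24; primary income: interest received on holdings of foreign bonds 456.84, compensation paid to foreign seasonal workers 150.10, dividends paid to foreign shareholders of resident firms 599.80; secondary income: personal remittances received from nationals working abroad 595.93, contributions paid to international organisations 155.43.)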